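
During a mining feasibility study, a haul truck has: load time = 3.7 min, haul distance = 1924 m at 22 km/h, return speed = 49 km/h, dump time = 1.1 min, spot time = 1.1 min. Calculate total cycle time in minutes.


Convert haul speed to m/min: 22 * 1000/60 = 366.6666667 m/min
Haul time = 1924 / 366.6666667 = 5.247272727 min
Convert return speed to m/min: 49 * 1000/60 = 816.6666667 m/min
Return time = 1924 / 816.6666667 = 2.355918367 min
Total cycle time:
= 3.7 + 5.247272727 + 1.1 + 2.355918367 + 1.1
= 13.5032 min

13.5032 min


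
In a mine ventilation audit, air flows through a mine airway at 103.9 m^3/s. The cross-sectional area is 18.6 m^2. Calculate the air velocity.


Velocity = flow rate / cross-sectional area
= 103.9 / 18.6
= 5.586 m/s

5.586 m/s


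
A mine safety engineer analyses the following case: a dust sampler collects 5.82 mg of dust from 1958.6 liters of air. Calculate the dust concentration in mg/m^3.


2.9715 mg/m^3

Convert liters to m^3: 1 m^3 = 1000 L
Concentration = mass / volume * 1000
= 5.82 / 1958.6 * 1000
= 0.002971510262 * 1000
= 2.9715 mg/m^3


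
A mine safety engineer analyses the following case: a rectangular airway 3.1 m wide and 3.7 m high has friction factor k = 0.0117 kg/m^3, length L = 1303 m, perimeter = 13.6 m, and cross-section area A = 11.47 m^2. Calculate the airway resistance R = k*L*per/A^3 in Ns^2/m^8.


Compute the numerator:
k * L * per = 0.0117 * 1303 * 13.6
= 207.33336
Compute the denominator:
A^3 = 11.47^3 = 1509.003523
Resistance:
R = 207.33336 / 1509.003523
= 0.1374 Ns^2/m^8

0.1374 Ns^2/m^8


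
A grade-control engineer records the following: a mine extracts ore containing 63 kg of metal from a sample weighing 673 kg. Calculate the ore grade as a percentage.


Ore grade = (metal mass / ore mass) * 100
= (63 / 673) * 100
= 0.09361069837 * 100
= 9.3611%

9.3611%


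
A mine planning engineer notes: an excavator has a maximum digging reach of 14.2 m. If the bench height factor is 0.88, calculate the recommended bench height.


Bench height = reach * factor
= 14.2 * 0.88
= 12.496 m

12.496 m


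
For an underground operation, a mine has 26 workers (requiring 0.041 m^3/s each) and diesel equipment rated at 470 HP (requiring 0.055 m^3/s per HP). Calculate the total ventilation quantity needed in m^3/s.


Airflow for workers:
Q_people = 26 * 0.041 = 1.066 m^3/s
Airflow for diesel equipment:
Q_diesel = 470 * 0.055 = 25.85 m^3/s
Total ventilation:
Q_total = 1.066 + 25.85
= 26.916 m^3/s

26.916 m^3/s


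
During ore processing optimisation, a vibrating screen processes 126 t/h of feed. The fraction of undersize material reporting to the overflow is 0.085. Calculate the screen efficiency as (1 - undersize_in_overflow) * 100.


91.5%

Screen efficiency = (1 - fraction of undersize in overflow) * 100
= (1 - 0.085) * 100
= 0.915 * 100
= 91.5%


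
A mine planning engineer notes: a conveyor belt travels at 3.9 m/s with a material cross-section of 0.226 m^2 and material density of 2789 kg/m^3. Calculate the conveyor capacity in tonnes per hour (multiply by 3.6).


8849.6086 t/h

Volumetric flow = speed * area
= 3.9 * 0.226 = 0.8814 m^3/s
Mass flow = volumetric * density
= 0.8814 * 2789 = 2458.2246 kg/s
Convert to t/h: multiply by 3.6
Capacity = 2458.2246 * 3.6
= 8849.6086 t/h


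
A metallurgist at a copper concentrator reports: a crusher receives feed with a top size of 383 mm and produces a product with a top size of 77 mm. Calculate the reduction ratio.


4.974

Reduction ratio = feed size / product size
= 383 / 77
= 4.974


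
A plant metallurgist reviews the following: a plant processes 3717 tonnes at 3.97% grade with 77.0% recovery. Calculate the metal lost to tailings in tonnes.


Total metal in feed:
= 3717 * 3.97 / 100 = 147.5649 tonnes
Metal recovered:
= 147.5649 * 77.0 / 100 = 113.624973 tonnes
Metal lost to tailings:
= 147.5649 - 113.624973
= 33.9399 tonnes

33.9399 tonnes


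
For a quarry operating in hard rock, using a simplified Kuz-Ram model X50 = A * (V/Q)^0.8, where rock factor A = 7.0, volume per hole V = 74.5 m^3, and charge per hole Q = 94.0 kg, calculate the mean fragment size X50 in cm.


5.8119 cm

Compute V/Q:
V/Q = 74.5 / 94.0 = 0.7925531915
Raise to the power 0.8:
(V/Q)^0.8 = 0.7925531915^0.8 = 0.8302764798
Multiply by A:
X50 = 7.0 * 0.8302764798
= 5.8119 cm


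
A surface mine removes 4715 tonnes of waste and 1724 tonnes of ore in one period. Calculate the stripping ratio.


Stripping ratio = waste tonnage / ore tonnage
= 4715 / 1724
= 2.7349

2.7349


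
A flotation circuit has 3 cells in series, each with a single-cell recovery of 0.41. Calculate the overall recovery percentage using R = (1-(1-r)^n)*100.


79.4621%

Complement of single-cell recovery:
1 - r = 1 - 0.41 = 0.59
Raise to power n:
(1 - r)^3 = 0.59^3 = 0.205379
Overall recovery:
R = (1 - 0.205379) * 100
= 79.4621%


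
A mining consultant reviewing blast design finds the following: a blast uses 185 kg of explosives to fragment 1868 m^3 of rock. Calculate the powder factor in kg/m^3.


0.099 kg/m^3

Powder factor = explosive mass / rock volume
= 185 / 1868
= 0.099 kg/m^3


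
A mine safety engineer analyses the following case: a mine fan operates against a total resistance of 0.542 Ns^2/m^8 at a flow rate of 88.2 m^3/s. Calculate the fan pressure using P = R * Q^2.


Compute Q^2:
Q^2 = 88.2^2 = 7779.24
Compute pressure:
P = R * Q^2 = 0.542 * 7779.24
= 4216.3481 Pa

4216.3481 Pa


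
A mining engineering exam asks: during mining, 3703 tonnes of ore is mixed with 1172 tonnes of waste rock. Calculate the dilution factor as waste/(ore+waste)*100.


Total material = ore + waste
= 3703 + 1172 = 4875 tonnes
Dilution = waste / total * 100
= 1172 / 4875 * 100
= 0.2404102564 * 100
= 24.041%

24.041%


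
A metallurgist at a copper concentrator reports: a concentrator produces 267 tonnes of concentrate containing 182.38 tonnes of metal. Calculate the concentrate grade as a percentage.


Grade = (metal in concentrate / concentrate mass) * 100
= (182.38 / 267) * 100
= 0.683071161 * 100
= 68.3071%

68.3071%


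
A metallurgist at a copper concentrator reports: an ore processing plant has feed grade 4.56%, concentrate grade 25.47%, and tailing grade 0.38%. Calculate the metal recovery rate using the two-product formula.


Using the two-product formula:
R = 100 * c * (f - t) / (f * (c - t))
Numerator = 100 * 25.47 * (4.56 - 0.38)
= 100 * 25.47 * 4.18
= 10646.46
Denominator = 4.56 * (25.47 - 0.38)
= 4.56 * 25.09
= 114.4104
R = 10646.46 / 114.4104
= 93.055%

93.055%


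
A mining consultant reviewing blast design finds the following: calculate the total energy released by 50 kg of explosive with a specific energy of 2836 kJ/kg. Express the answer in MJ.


141.8 MJ

Energy = mass * specific_energy / 1000
= 50 * 2836 / 1000
= 141800 / 1000
= 141.8 MJ


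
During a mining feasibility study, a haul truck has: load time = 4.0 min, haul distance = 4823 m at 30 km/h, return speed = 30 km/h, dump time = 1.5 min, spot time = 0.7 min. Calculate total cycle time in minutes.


25.492 min

Convert haul speed to m/min: 30 * 1000/60 = 500 m/min
Haul time = 4823 / 500 = 9.646 min
Convert return speed to m/min: 30 * 1000/60 = 500 m/min
Return time = 4823 / 500 = 9.646 min
Total cycle time:
= 4.0 + 9.646 + 1.5 + 9.646 + 0.7
= 25.492 min


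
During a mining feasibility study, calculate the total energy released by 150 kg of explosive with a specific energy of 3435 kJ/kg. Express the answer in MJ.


515.25 MJ

Energy = mass * specific_energy / 1000
= 150 * 3435 / 1000
= 515250 / 1000
= 515.25 MJ


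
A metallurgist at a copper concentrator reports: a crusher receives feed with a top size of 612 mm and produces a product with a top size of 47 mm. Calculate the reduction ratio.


Reduction ratio = feed size / product size
= 612 / 47
= 13.0213

13.0213


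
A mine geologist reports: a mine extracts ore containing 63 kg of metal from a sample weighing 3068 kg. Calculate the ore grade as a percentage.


2.0535%

Ore grade = (metal mass / ore mass) * 100
= (63 / 3068) * 100
= 0.0205345502 * 100
= 2.0535%


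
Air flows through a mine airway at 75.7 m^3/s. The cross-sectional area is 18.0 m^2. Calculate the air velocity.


4.2056 m/s

Velocity = flow rate / cross-sectional area
= 75.7 / 18.0
= 4.2056 m/s


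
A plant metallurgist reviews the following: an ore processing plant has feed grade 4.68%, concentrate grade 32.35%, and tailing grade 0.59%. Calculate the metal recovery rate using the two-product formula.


89.0166%

Using the two-product formula:
R = 100 * c * (f - t) / (f * (c - t))
Numerator = 100 * 32.35 * (4.68 - 0.59)
= 100 * 32.35 * 4.09
= 13231.15
Denominator = 4.68 * (32.35 - 0.59)
= 4.68 * 31.76
= 148.6368
R = 13231.15 / 148.6368
= 89.0166%


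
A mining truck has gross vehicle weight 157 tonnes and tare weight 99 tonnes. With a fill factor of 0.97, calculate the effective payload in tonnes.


Maximum payload = gross - tare
= 157 - 99 = 58 tonnes
Effective payload = max payload * fill factor
= 58 * 0.97
= 56.26 tonnes

56.26 tonnes


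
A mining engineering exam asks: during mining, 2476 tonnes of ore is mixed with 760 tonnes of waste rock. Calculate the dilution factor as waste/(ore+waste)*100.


Total material = ore + waste
= 2476 + 760 = 3236 tonnes
Dilution = waste / total * 100
= 760 / 3236 * 100
= 0.2348578492 * 100
= 23.4858%

23.4858%


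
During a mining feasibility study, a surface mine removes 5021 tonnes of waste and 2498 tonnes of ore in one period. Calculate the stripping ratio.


2.01

Stripping ratio = waste tonnage / ore tonnage
= 5021 / 2498
= 2.01


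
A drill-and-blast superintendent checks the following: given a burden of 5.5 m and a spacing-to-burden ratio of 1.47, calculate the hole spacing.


8.085 m

Spacing = burden * ratio
= 5.5 * 1.47
= 8.085 m


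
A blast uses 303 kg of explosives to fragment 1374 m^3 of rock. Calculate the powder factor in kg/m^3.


0.2205 kg/m^3

Powder factor = explosive mass / rock volume
= 303 / 1374
= 0.2205 kg/m^3


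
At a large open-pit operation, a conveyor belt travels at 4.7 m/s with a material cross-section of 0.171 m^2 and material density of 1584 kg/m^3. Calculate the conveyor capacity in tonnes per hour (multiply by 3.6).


4583.0189 t/h

Volumetric flow = speed * area
= 4.7 * 0.171 = 0.8037 m^3/s
Mass flow = volumetric * density
= 0.8037 * 1584 = 1273.0608 kg/s
Convert to t/h: multiply by 3.6
Capacity = 1273.0608 * 3.6
= 4583.0189 t/h


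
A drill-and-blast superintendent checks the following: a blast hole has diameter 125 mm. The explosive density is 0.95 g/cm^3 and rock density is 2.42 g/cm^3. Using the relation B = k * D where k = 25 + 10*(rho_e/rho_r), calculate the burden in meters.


3.6157 m

First, compute k:
rho_e / rho_r = 0.95 / 2.42 = 0.3925619835
k = 25 + 10 * 0.3925619835 = 28.92561983
Then, compute burden:
B = k * D / 1000 = 28.92561983 * 125 / 1000
= 3615.702479 / 1000
= 3.6157 m


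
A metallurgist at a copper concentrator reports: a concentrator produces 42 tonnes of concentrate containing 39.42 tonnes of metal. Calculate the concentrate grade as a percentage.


Grade = (metal in concentrate / concentrate mass) * 100
= (39.42 / 42) * 100
= 0.9385714286 * 100
= 93.8571%

93.8571%


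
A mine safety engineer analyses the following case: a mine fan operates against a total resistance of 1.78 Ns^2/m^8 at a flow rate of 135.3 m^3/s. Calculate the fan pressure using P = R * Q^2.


32584.8402 Pa

Compute Q^2:
Q^2 = 135.3^2 = 18306.09
Compute pressure:
P = R * Q^2 = 1.78 * 18306.09
= 32584.8402 Pa


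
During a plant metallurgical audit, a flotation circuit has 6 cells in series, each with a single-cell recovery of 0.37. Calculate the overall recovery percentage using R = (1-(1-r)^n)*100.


Complement of single-cell recovery:
1 - r = 1 - 0.37 = 0.63
Raise to power n:
(1 - r)^6 = 0.63^6 = 0.06252350221
Overall recovery:
R = (1 - 0.06252350221) * 100
= 93.7476%

93.7476%


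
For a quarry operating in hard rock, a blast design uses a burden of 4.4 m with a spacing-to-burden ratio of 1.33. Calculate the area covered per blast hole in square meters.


First, find the spacing:
Spacing = burden * ratio = 4.4 * 1.33
= 5.852 m
Then, calculate the area:
Area = burden * spacing = 4.4 * 5.852
= 25.7488 m^2

25.7488 m^2


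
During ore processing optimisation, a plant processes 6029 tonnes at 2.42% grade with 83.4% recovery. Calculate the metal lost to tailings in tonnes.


24.2197 tonnes

Total metal in feed:
= 6029 * 2.42 / 100 = 145.9018 tonnes
Metal recovered:
= 145.9018 * 83.4 / 100 = 121.6821012 tonnes
Metal lost to tailings:
= 145.9018 - 121.6821012
= 24.2197 tonnes


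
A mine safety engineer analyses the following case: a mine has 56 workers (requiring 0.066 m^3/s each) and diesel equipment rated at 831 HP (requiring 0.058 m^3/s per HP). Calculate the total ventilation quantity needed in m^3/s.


51.894 m^3/s

Airflow for workers:
Q_people = 56 * 0.066 = 3.696 m^3/s
Airflow for diesel equipment:
Q_diesel = 831 * 0.058 = 48.198 m^3/s
Total ventilation:
Q_total = 3.696 + 48.198
= 51.894 m^3/s


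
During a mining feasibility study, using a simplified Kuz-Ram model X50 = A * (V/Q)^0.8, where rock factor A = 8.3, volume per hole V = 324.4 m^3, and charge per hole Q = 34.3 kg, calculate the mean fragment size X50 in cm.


50.085 cm

Compute V/Q:
V/Q = 324.4 / 34.3 = 9.457725948
Raise to the power 0.8:
(V/Q)^0.8 = 9.457725948^0.8 = 6.034334496
Multiply by A:
X50 = 8.3 * 6.034334496
= 50.085 cm


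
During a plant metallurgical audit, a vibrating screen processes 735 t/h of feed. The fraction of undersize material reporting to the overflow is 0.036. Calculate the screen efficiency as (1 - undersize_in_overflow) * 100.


96.4%

Screen efficiency = (1 - fraction of undersize in overflow) * 100
= (1 - 0.036) * 100
= 0.964 * 100
= 96.4%


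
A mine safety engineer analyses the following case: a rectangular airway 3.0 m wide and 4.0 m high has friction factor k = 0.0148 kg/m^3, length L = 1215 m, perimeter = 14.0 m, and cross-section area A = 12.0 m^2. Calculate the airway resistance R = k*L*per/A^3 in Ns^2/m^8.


0.1457 Ns^2/m^8

Compute the numerator:
k * L * per = 0.0148 * 1215 * 14.0
= 251.748
Compute the denominator:
A^3 = 12.0^3 = 1728
Resistance:
R = 251.748 / 1728
= 0.1457 Ns^2/m^8


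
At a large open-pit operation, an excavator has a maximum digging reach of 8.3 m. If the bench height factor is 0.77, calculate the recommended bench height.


Bench height = reach * factor
= 8.3 * 0.77
= 6.391 m

6.391 m


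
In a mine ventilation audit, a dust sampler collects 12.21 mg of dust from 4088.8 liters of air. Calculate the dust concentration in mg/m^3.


Convert liters to m^3: 1 m^3 = 1000 L
Concentration = mass / volume * 1000
= 12.21 / 4088.8 * 1000
= 0.002986206222 * 1000
= 2.9862 mg/m^3

2.9862 mg/m^3


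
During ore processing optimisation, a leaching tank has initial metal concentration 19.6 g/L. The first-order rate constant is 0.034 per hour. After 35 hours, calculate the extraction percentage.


69.5779%

Compute the exponent:
-k * t = -0.034 * 35 = -1.19
Remaining concentration:
C = 19.6 * exp(-1.19)
= 19.6 * 0.3042212641
= 5.962736776 g/L
Extracted = 19.6 - 5.962736776 = 13.63726322 g/L
Extraction % = 13.63726322 / 19.6 * 100
= 69.5779%


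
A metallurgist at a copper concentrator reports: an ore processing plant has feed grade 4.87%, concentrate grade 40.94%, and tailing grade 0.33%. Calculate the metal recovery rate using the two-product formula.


93.9814%

Using the two-product formula:
R = 100 * c * (f - t) / (f * (c - t))
Numerator = 100 * 40.94 * (4.87 - 0.33)
= 100 * 40.94 * 4.54
= 18586.76
Denominator = 4.87 * (40.94 - 0.33)
= 4.87 * 40.61
= 197.7707
R = 18586.76 / 197.7707
= 93.9814%


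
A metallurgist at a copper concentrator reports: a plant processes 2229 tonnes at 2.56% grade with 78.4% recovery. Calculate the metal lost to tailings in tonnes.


12.3255 tonnes

Total metal in feed:
= 2229 * 2.56 / 100 = 57.0624 tonnes
Metal recovered:
= 57.0624 * 78.4 / 100 = 44.7369216 tonnes
Metal lost to tailings:
= 57.0624 - 44.7369216
= 12.3255 tonnes


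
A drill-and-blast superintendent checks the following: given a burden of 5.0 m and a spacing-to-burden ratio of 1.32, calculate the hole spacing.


Spacing = burden * ratio
= 5.0 * 1.32
= 6.6 m

6.6 m


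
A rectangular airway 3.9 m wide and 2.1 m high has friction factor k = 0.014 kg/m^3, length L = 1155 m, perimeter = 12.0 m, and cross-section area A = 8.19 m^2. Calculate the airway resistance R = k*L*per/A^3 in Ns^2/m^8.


Compute the numerator:
k * L * per = 0.014 * 1155 * 12.0
= 194.04
Compute the denominator:
A^3 = 8.19^3 = 549.353259
Resistance:
R = 194.04 / 549.353259
= 0.3532 Ns^2/m^8

0.3532 Ns^2/m^8


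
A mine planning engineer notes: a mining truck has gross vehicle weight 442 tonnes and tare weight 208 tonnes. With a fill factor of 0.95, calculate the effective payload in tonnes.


Maximum payload = gross - tare
= 442 - 208 = 234 tonnes
Effective payload = max payload * fill factor
= 234 * 0.95
= 222.3 tonnes

222.3 tonnes


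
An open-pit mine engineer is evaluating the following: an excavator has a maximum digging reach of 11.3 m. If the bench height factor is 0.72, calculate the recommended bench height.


Bench height = reach * factor
= 11.3 * 0.72
= 8.136 m

8.136 m


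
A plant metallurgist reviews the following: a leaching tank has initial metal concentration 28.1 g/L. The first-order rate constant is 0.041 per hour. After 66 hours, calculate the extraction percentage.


93.3197%

Compute the exponent:
-k * t = -0.041 * 66 = -2.706
Remaining concentration:
C = 28.1 * exp(-2.706)
= 28.1 * 0.06680348695
= 1.877177983 g/L
Extracted = 28.1 - 1.877177983 = 26.22282202 g/L
Extraction % = 26.22282202 / 28.1 * 100
= 93.3197%


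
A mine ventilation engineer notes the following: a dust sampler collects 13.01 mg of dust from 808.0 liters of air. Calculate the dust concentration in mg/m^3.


16.1015 mg/m^3

Convert liters to m^3: 1 m^3 = 1000 L
Concentration = mass / volume * 1000
= 13.01 / 808.0 * 1000
= 0.01610148515 * 1000
= 16.1015 mg/m^3


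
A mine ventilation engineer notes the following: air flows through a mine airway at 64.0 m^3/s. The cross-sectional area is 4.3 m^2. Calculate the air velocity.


Velocity = flow rate / cross-sectional area
= 64.0 / 4.3
= 14.8837 m/s

14.8837 m/s


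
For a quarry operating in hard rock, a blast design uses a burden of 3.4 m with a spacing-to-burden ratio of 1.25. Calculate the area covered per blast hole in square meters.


First, find the spacing:
Spacing = burden * ratio = 3.4 * 1.25
= 4.25 m
Then, calculate the area:
Area = burden * spacing = 3.4 * 4.25
= 14.45 m^2

14.45 m^2


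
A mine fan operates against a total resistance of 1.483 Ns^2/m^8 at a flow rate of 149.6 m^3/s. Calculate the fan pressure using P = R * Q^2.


Compute Q^2:
Q^2 = 149.6^2 = 22380.16
Compute pressure:
P = R * Q^2 = 1.483 * 22380.16
= 33189.7773 Pa

33189.7773 Pa


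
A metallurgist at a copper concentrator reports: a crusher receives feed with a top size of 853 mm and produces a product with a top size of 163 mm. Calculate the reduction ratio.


5.2331

Reduction ratio = feed size / product size
= 853 / 163
= 5.2331


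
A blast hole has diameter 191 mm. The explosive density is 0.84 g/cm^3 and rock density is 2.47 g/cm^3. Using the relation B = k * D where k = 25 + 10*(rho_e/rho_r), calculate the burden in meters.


First, compute k:
rho_e / rho_r = 0.84 / 2.47 = 0.3400809717
k = 25 + 10 * 0.3400809717 = 28.40080972
Then, compute burden:
B = k * D / 1000 = 28.40080972 * 191 / 1000
= 5424.554656 / 1000
= 5.4246 m

5.4246 m


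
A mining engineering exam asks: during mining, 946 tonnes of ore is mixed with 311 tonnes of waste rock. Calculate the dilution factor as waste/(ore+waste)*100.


24.7414%

Total material = ore + waste
= 946 + 311 = 1257 tonnes
Dilution = waste / total * 100
= 311 / 1257 * 100
= 0.2474144789 * 100
= 24.7414%


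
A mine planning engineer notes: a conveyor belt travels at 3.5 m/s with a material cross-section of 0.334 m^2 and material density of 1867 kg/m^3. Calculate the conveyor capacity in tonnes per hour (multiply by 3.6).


7857.0828 t/h

Volumetric flow = speed * area
= 3.5 * 0.334 = 1.169 m^3/s
Mass flow = volumetric * density
= 1.169 * 1867 = 2182.523 kg/s
Convert to t/h: multiply by 3.6
Capacity = 2182.523 * 3.6
= 7857.0828 t/h


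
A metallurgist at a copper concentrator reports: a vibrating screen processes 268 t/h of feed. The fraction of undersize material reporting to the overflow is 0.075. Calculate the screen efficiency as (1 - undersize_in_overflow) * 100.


92.5%

Screen efficiency = (1 - fraction of undersize in overflow) * 100
= (1 - 0.075) * 100
= 0.925 * 100
= 92.5%


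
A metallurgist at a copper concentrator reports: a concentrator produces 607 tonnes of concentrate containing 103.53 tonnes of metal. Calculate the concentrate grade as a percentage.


17.056%

Grade = (metal in concentrate / concentrate mass) * 100
= (103.53 / 607) * 100
= 0.1705601318 * 100
= 17.056%


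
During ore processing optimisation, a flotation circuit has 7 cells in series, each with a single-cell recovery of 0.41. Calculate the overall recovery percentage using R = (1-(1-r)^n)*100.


Complement of single-cell recovery:
1 - r = 1 - 0.41 = 0.59
Raise to power n:
(1 - r)^7 = 0.59^7 = 0.02488651485
Overall recovery:
R = (1 - 0.02488651485) * 100
= 97.5113%

97.5113%


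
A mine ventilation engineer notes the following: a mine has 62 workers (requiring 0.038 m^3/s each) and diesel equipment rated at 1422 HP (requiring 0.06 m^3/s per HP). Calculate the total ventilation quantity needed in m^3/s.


87.676 m^3/s

Airflow for workers:
Q_people = 62 * 0.038 = 2.356 m^3/s
Airflow for diesel equipment:
Q_diesel = 1422 * 0.06 = 85.32 m^3/s
Total ventilation:
Q_total = 2.356 + 85.32
= 87.676 m^3/s


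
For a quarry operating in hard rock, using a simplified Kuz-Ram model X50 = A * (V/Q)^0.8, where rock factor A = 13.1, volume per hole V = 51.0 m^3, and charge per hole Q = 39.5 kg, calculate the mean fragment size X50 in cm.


16.0713 cm

Compute V/Q:
V/Q = 51.0 / 39.5 = 1.291139241
Raise to the power 0.8:
(V/Q)^0.8 = 1.291139241^0.8 = 1.226813268
Multiply by A:
X50 = 13.1 * 1.226813268
= 16.0713 cm


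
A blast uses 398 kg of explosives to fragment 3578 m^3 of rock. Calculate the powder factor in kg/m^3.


0.1112 kg/m^3

Powder factor = explosive mass / rock volume
= 398 / 3578
= 0.1112 kg/m^3


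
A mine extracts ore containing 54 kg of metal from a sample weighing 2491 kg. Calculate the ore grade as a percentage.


Ore grade = (metal mass / ore mass) * 100
= (54 / 2491) * 100
= 0.02167804095 * 100
= 2.1678%

2.1678%


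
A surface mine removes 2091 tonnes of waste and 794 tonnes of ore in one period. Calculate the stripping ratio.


Stripping ratio = waste tonnage / ore tonnage
= 2091 / 794
= 2.6335

2.6335


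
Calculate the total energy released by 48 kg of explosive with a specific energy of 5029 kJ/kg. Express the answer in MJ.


241.392 MJ

Energy = mass * specific_energy / 1000
= 48 * 5029 / 1000
= 241392 / 1000
= 241.392 MJ


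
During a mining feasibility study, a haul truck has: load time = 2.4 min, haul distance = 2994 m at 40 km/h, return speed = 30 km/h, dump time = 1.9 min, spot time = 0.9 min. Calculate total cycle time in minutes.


15.679 min

Convert haul speed to m/min: 40 * 1000/60 = 666.6666667 m/min
Haul time = 2994 / 666.6666667 = 4.491 min
Convert return speed to m/min: 30 * 1000/60 = 500 m/min
Return time = 2994 / 500 = 5.988 min
Total cycle time:
= 2.4 + 4.491 + 1.9 + 5.988 + 0.9
= 15.679 min


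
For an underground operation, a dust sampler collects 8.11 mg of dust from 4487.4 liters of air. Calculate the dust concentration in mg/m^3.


1.8073 mg/m^3

Convert liters to m^3: 1 m^3 = 1000 L
Concentration = mass / volume * 1000
= 8.11 / 4487.4 * 1000
= 0.001807282614 * 1000
= 1.8073 mg/m^3


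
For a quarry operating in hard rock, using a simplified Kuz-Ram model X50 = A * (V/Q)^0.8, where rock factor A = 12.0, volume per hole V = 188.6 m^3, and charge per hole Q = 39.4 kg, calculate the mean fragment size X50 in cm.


Compute V/Q:
V/Q = 188.6 / 39.4 = 4.78680203
Raise to the power 0.8:
(V/Q)^0.8 = 4.78680203^0.8 = 3.49974477
Multiply by A:
X50 = 12.0 * 3.49974477
= 41.9969 cm

41.9969 cm


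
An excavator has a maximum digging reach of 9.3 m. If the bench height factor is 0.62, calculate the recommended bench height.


Bench height = reach * factor
= 9.3 * 0.62
= 5.766 m

5.766 m


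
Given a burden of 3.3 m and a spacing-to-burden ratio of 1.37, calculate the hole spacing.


Spacing = burden * ratio
= 3.3 * 1.37
= 4.521 m

4.521 m


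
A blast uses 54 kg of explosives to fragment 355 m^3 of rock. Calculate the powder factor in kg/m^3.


Powder factor = explosive mass / rock volume
= 54 / 355
= 0.1521 kg/m^3

0.1521 kg/m^3


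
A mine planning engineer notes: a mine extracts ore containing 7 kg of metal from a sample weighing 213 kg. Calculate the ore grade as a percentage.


Ore grade = (metal mass / ore mass) * 100
= (7 / 213) * 100
= 0.03286384977 * 100
= 3.2864%

3.2864%


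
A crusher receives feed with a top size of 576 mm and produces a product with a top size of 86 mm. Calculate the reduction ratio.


6.6977

Reduction ratio = feed size / product size
= 576 / 86
= 6.6977


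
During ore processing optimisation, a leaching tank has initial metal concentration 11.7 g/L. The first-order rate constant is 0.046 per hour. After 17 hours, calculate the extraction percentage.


54.251%

Compute the exponent:
-k * t = -0.046 * 17 = -0.782
Remaining concentration:
C = 11.7 * exp(-0.782)
= 11.7 * 0.4574901155
= 5.352634351 g/L
Extracted = 11.7 - 5.352634351 = 6.347365649 g/L
Extraction % = 6.347365649 / 11.7 * 100
= 54.251%


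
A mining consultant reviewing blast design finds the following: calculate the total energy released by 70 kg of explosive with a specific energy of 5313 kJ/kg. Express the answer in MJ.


Energy = mass * specific_energy / 1000
= 70 * 5313 / 1000
= 371910 / 1000
= 371.91 MJ

371.91 MJ


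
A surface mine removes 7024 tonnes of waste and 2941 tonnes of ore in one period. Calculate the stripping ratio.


2.3883

Stripping ratio = waste tonnage / ore tonnage
= 7024 / 2941
= 2.3883


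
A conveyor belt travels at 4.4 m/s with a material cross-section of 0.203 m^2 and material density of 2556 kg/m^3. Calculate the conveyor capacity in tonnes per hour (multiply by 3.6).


Volumetric flow = speed * area
= 4.4 * 0.203 = 0.8932 m^3/s
Mass flow = volumetric * density
= 0.8932 * 2556 = 2283.0192 kg/s
Convert to t/h: multiply by 3.6
Capacity = 2283.0192 * 3.6
= 8218.8691 t/h

8218.8691 t/h


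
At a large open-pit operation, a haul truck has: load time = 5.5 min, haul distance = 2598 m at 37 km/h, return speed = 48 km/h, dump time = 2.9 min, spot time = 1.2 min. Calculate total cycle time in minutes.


17.0605 min

Convert haul speed to m/min: 37 * 1000/60 = 616.6666667 m/min
Haul time = 2598 / 616.6666667 = 4.212972973 min
Convert return speed to m/min: 48 * 1000/60 = 800 m/min
Return time = 2598 / 800 = 3.2475 min
Total cycle time:
= 5.5 + 4.212972973 + 2.9 + 3.2475 + 1.2
= 17.0605 min


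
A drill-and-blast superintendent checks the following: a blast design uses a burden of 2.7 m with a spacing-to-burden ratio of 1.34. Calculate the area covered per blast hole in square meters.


9.7686 m^2

First, find the spacing:
Spacing = burden * ratio = 2.7 * 1.34
= 3.618 m
Then, calculate the area:
Area = burden * spacing = 2.7 * 3.618
= 9.7686 m^2


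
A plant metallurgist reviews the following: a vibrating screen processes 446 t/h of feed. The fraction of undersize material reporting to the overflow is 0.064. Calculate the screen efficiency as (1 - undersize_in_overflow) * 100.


93.6%

Screen efficiency = (1 - fraction of undersize in overflow) * 100
= (1 - 0.064) * 100
= 0.936 * 100
= 93.6%


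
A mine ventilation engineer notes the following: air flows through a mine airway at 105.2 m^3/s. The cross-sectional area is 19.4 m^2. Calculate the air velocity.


Velocity = flow rate / cross-sectional area
= 105.2 / 19.4
= 5.4227 m/s

5.4227 m/s


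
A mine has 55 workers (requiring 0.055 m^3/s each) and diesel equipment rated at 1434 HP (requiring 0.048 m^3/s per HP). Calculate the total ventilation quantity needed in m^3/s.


Airflow for workers:
Q_people = 55 * 0.055 = 3.025 m^3/s
Airflow for diesel equipment:
Q_diesel = 1434 * 0.048 = 68.832 m^3/s
Total ventilation:
Q_total = 3.025 + 68.832
= 71.857 m^3/s

71.857 m^3/s


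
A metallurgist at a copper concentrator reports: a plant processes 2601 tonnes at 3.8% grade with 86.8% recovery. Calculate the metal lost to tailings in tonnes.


Total metal in feed:
= 2601 * 3.8 / 100 = 98.838 tonnes
Metal recovered:
= 98.838 * 86.8 / 100 = 85.791384 tonnes
Metal lost to tailings:
= 98.838 - 85.791384
= 13.0466 tonnes

13.0466 tonnes


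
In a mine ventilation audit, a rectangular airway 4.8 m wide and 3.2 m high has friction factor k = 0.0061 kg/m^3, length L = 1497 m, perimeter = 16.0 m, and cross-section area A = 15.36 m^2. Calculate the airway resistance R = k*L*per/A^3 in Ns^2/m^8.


0.0403 Ns^2/m^8

Compute the numerator:
k * L * per = 0.0061 * 1497 * 16.0
= 146.1072
Compute the denominator:
A^3 = 15.36^3 = 3623.878656
Resistance:
R = 146.1072 / 3623.878656
= 0.0403 Ns^2/m^8


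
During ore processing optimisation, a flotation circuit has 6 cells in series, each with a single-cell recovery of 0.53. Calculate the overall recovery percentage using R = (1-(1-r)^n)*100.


98.9221%

Complement of single-cell recovery:
1 - r = 1 - 0.53 = 0.47
Raise to power n:
(1 - r)^6 = 0.47^6 = 0.01077921533
Overall recovery:
R = (1 - 0.01077921533) * 100
= 98.9221%


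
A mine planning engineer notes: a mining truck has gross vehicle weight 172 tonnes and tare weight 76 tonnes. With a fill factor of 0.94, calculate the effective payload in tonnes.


Maximum payload = gross - tare
= 172 - 76 = 96 tonnes
Effective payload = max payload * fill factor
= 96 * 0.94
= 90.24 tonnes

90.24 tonnes


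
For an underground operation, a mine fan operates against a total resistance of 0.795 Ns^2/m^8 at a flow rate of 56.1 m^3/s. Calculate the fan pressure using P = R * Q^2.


2502.032 Pa

Compute Q^2:
Q^2 = 56.1^2 = 3147.21
Compute pressure:
P = R * Q^2 = 0.795 * 3147.21
= 2502.032 Pa


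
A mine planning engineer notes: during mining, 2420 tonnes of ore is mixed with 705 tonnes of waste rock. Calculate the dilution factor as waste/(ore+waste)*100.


Total material = ore + waste
= 2420 + 705 = 3125 tonnes
Dilution = waste / total * 100
= 705 / 3125 * 100
= 0.2256 * 100
= 22.56%

22.56%


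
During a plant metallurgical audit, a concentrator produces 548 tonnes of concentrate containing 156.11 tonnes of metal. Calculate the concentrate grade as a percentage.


28.4872%

Grade = (metal in concentrate / concentrate mass) * 100
= (156.11 / 548) * 100
= 0.2848722628 * 100
= 28.4872%


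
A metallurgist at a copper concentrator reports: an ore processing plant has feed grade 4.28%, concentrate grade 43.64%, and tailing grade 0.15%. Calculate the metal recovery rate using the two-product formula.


96.8281%

Using the two-product formula:
R = 100 * c * (f - t) / (f * (c - t))
Numerator = 100 * 43.64 * (4.28 - 0.15)
= 100 * 43.64 * 4.13
= 18023.32
Denominator = 4.28 * (43.64 - 0.15)
= 4.28 * 43.49
= 186.1372
R = 18023.32 / 186.1372
= 96.8281%


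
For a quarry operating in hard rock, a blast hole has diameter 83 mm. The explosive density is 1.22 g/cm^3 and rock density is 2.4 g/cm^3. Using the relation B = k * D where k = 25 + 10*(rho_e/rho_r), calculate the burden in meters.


2.4969 m

First, compute k:
rho_e / rho_r = 1.22 / 2.4 = 0.5083333333
k = 25 + 10 * 0.5083333333 = 30.08333333
Then, compute burden:
B = k * D / 1000 = 30.08333333 * 83 / 1000
= 2496.916667 / 1000
= 2.4969 m


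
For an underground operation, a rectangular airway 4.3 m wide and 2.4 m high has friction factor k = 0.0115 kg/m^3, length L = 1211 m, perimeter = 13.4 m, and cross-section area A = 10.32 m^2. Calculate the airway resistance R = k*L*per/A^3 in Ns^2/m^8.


Compute the numerator:
k * L * per = 0.0115 * 1211 * 13.4
= 186.6151
Compute the denominator:
A^3 = 10.32^3 = 1099.104768
Resistance:
R = 186.6151 / 1099.104768
= 0.1698 Ns^2/m^8

0.1698 Ns^2/m^8


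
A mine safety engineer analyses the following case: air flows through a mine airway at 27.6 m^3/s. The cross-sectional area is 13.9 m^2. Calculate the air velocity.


1.9856 m/s

Velocity = flow rate / cross-sectional area
= 27.6 / 13.9
= 1.9856 m/s


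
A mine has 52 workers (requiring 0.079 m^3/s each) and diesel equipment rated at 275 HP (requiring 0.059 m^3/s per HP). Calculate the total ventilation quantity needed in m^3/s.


20.333 m^3/s

Airflow for workers:
Q_people = 52 * 0.079 = 4.108 m^3/s
Airflow for diesel equipment:
Q_diesel = 275 * 0.059 = 16.225 m^3/s
Total ventilation:
Q_total = 4.108 + 16.225
= 20.333 m^3/s


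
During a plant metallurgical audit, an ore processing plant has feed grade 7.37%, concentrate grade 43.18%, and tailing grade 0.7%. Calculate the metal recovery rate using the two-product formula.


Using the two-product formula:
R = 100 * c * (f - t) / (f * (c - t))
Numerator = 100 * 43.18 * (7.37 - 0.7)
= 100 * 43.18 * 6.67
= 28801.06
Denominator = 7.37 * (43.18 - 0.7)
= 7.37 * 42.48
= 313.0776
R = 28801.06 / 313.0776
= 91.9934%

91.9934%


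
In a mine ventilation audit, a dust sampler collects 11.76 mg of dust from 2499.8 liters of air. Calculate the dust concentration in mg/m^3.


Convert liters to m^3: 1 m^3 = 1000 L
Concentration = mass / volume * 1000
= 11.76 / 2499.8 * 1000
= 0.00470437635 * 1000
= 4.7044 mg/m^3

4.7044 mg/m^3


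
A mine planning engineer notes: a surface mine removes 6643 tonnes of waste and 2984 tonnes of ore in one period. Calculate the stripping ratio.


Stripping ratio = waste tonnage / ore tonnage
= 6643 / 2984
= 2.2262

2.2262


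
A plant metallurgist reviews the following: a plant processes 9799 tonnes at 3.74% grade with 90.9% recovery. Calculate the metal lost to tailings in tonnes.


Total metal in feed:
= 9799 * 3.74 / 100 = 366.4826 tonnes
Metal recovered:
= 366.4826 * 90.9 / 100 = 333.1326834 tonnes
Metal lost to tailings:
= 366.4826 - 333.1326834
= 33.3499 tonnes

33.3499 tonnes


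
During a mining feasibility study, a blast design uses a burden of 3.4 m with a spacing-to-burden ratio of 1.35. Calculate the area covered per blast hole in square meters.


First, find the spacing:
Spacing = burden * ratio = 3.4 * 1.35
= 4.59 m
Then, calculate the area:
Area = burden * spacing = 3.4 * 4.59
= 15.606 m^2

15.606 m^2


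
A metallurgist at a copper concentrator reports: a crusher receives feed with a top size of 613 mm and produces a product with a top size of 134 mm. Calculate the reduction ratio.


4.5746

Reduction ratio = feed size / product size
= 613 / 134
= 4.5746


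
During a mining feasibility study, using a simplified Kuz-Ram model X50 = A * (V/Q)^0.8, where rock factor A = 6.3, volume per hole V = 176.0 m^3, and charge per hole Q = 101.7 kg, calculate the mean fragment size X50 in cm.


Compute V/Q:
V/Q = 176.0 / 101.7 = 1.730580138
Raise to the power 0.8:
(V/Q)^0.8 = 1.730580138^0.8 = 1.550791357
Multiply by A:
X50 = 6.3 * 1.550791357
= 9.77 cm

9.77 cm


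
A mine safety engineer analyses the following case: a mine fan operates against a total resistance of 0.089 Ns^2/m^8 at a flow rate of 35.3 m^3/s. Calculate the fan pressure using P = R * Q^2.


Compute Q^2:
Q^2 = 35.3^2 = 1246.09
Compute pressure:
P = R * Q^2 = 0.089 * 1246.09
= 110.902 Pa

110.902 Pa


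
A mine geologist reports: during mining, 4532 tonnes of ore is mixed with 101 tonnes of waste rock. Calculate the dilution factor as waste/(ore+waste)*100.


2.18%

Total material = ore + waste
= 4532 + 101 = 4633 tonnes
Dilution = waste / total * 100
= 101 / 4633 * 100
= 0.02180012951 * 100
= 2.18%


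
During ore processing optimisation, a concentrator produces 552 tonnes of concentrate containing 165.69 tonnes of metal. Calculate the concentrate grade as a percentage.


Grade = (metal in concentrate / concentrate mass) * 100
= (165.69 / 552) * 100
= 0.3001630435 * 100
= 30.0163%

30.0163%


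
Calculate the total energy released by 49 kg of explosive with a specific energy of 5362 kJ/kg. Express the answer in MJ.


Energy = mass * specific_energy / 1000
= 49 * 5362 / 1000
= 262738 / 1000
= 262.738 MJ

262.738 MJ


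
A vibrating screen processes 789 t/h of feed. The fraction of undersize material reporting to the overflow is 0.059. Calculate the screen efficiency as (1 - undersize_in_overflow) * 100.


94.1%

Screen efficiency = (1 - fraction of undersize in overflow) * 100
= (1 - 0.059) * 100
= 0.941 * 100
= 94.1%


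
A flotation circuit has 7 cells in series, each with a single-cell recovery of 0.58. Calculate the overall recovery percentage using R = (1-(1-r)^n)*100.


Complement of single-cell recovery:
1 - r = 1 - 0.58 = 0.42
Raise to power n:
(1 - r)^7 = 0.42^7 = 0.002305393332
Overall recovery:
R = (1 - 0.002305393332) * 100
= 99.7695%

99.7695%


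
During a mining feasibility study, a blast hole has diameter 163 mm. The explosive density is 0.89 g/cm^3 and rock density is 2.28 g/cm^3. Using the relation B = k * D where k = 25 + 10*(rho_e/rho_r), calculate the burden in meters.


First, compute k:
rho_e / rho_r = 0.89 / 2.28 = 0.3903508772
k = 25 + 10 * 0.3903508772 = 28.90350877
Then, compute burden:
B = k * D / 1000 = 28.90350877 * 163 / 1000
= 4711.27193 / 1000
= 4.7113 m

4.7113 m


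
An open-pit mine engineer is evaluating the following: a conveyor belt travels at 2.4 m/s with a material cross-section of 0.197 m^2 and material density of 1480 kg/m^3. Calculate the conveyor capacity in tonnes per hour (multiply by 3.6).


2519.0784 t/h

Volumetric flow = speed * area
= 2.4 * 0.197 = 0.4728 m^3/s
Mass flow = volumetric * density
= 0.4728 * 1480 = 699.744 kg/s
Convert to t/h: multiply by 3.6
Capacity = 699.744 * 3.6
= 2519.0784 t/h


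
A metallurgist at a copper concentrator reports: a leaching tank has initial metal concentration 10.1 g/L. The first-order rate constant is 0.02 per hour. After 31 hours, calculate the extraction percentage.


Compute the exponent:
-k * t = -0.02 * 31 = -0.62
Remaining concentration:
C = 10.1 * exp(-0.62)
= 10.1 * 0.5379444376
= 5.43323882 g/L
Extracted = 10.1 - 5.43323882 = 4.66676118 g/L
Extraction % = 4.66676118 / 10.1 * 100
= 46.2056%

46.2056%


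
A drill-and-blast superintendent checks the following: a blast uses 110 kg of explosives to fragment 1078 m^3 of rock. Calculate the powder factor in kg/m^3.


Powder factor = explosive mass / rock volume
= 110 / 1078
= 0.102 kg/m^3

0.102 kg/m^3


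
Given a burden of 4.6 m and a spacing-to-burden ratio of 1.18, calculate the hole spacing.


Spacing = burden * ratio
= 4.6 * 1.18
= 5.428 m

5.428 m


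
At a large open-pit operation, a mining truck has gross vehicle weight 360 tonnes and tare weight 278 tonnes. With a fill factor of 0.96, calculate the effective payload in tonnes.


Maximum payload = gross - tare
= 360 - 278 = 82 tonnes
Effective payload = max payload * fill factor
= 82 * 0.96
= 78.72 tonnes

78.72 tonnes


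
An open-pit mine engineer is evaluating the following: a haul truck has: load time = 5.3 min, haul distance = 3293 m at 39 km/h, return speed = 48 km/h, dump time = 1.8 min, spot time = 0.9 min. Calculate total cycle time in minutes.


17.1824 min

Convert haul speed to m/min: 39 * 1000/60 = 650 m/min
Haul time = 3293 / 650 = 5.066153846 min
Convert return speed to m/min: 48 * 1000/60 = 800 m/min
Return time = 3293 / 800 = 4.11625 min
Total cycle time:
= 5.3 + 5.066153846 + 1.8 + 4.11625 + 0.9
= 17.1824 min
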